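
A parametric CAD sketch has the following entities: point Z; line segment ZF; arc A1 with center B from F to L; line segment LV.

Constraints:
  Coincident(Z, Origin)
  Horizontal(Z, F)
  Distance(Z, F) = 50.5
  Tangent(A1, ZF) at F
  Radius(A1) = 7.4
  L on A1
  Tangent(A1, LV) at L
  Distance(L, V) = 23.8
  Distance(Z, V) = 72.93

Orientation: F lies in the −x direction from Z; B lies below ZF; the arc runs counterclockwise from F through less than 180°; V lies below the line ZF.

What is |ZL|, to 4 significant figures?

57.05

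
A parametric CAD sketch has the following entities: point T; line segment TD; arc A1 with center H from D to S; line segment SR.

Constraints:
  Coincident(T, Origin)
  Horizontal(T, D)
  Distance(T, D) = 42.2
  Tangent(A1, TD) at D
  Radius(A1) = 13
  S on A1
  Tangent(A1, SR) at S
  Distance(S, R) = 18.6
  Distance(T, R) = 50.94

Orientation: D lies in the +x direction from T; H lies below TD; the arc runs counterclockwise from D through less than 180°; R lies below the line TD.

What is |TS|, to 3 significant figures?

35.0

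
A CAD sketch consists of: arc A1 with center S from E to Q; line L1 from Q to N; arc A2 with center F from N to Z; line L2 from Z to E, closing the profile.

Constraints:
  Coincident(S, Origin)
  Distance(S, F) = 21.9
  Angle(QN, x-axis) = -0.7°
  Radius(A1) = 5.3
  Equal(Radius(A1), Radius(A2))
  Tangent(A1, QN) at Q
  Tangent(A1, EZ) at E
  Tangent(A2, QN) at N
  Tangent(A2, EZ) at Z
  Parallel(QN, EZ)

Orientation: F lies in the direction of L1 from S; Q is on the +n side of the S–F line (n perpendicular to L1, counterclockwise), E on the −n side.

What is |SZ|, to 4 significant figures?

22.53

Tangency of A1 to both parallel lines with radius 5.3 puts Q and E at S ± 5.3·n: Q = (0.06475, 5.300), E = (-0.06475, -5.300). Equal radii place N and Z the same way about F: N = F + 5.3·n = (21.96, 5.032), Z = F − 5.3·n = (21.83, -5.567). Then |SZ| = |Z − S| = 22.53.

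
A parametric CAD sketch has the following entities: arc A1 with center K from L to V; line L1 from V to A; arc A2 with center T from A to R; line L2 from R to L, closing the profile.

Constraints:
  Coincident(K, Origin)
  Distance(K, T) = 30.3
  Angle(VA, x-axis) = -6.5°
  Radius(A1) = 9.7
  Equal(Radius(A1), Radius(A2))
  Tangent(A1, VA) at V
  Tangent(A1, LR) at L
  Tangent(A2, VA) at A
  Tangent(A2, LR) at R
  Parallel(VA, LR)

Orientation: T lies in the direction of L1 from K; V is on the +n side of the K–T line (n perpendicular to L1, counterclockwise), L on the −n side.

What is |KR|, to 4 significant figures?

31.81

The slot axis is L1's direction at -6.5°, so u = (cos -6.5°, sin -6.5°) = (0.9936, -0.1132) and n = (−sin -6.5°, cos -6.5°) = (0.1132, 0.9936). K is at the origin and T lies 30.3 along u from K, so T = 30.3·u = (30.11, -3.430). Tangency of A1 to both parallel lines with radius 9.7 puts V and L at K ± 9.7·n: V = (1.098, 9.638), L = (-1.098, -9.638). Equal radii place A and R the same way about T: A = T + 9.7·n = (31.20, 6.208), R = T − 9.7·n = (29.01, -13.07). Then |KR| = |R − K| = 31.81.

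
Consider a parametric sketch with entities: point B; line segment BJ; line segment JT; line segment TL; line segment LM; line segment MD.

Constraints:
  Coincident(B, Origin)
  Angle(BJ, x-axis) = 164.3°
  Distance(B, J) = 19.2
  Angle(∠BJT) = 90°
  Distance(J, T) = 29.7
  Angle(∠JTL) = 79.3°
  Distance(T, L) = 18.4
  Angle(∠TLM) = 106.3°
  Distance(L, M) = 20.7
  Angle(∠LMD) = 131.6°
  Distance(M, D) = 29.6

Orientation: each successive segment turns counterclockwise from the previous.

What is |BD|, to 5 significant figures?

25.025

B is at the origin; BJ runs at 164.3° with length 19.2, so J = (-18.484, 5.1955). ∠BJT = 90.0° gives JT at -105.70° from the x-axis; with |JT| = 29.7, T = (-26.521, -23.396). ∠JTL = 79.3° gives TL at -5.0000° from the x-axis; with |TL| = 18.4, L = (-8.1905, -25.000). ∠TLM = 106.3° gives LM at 68.700° from the x-axis; with |LM| = 20.7, M = (-0.67123, -5.7141). ∠LMD = 131.6° gives MD at 117.10° from the x-axis; with |MD| = 29.6, D = (-14.155, 20.636). Then |BD| = |D − B| = 25.025.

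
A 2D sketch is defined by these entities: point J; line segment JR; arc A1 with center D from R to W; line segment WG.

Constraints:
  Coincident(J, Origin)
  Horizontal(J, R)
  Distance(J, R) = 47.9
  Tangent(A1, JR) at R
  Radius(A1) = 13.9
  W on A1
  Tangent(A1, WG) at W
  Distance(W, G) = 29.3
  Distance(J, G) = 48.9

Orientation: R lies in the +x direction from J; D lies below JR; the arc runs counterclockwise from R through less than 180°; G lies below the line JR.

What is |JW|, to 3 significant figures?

36.0

Checks: |DW| = 13.90 ✓; ∠(DW, WG) = 90.00° ✓; |WG| = 29.30 ✓; |JG| = 48.90 ✓.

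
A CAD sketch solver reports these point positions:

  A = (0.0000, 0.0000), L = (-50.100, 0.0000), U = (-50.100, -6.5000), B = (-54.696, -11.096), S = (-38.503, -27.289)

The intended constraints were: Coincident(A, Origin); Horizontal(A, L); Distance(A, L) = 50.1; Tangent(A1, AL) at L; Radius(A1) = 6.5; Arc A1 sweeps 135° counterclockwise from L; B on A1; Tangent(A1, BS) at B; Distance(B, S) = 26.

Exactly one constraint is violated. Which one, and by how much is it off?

Distance(B, S) = 26 — off by 3.10.

A = (0.00, 0.00) ✓; A.y = 0.00, L.y = 0.00 ✓; |AL| = 50.10 ✓; ∠(UL, LA) = 90.00° ✓; |UL| = 6.500 ✓; bearing(U→B) − bearing(U→L) = 135.0° ✓; |UB| = 6.500 ✓; ∠(UB, BS) = 90.00° ✓; |BS| = 22.90 ✗.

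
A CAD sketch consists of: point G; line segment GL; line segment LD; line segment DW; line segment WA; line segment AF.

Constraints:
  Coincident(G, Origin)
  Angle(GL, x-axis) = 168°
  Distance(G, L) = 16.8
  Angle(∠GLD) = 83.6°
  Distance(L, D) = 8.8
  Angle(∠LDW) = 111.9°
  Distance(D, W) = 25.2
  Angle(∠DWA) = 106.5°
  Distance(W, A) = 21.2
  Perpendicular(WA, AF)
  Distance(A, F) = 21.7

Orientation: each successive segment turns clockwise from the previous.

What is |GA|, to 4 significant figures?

19.86

G is at the origin; GL runs at 168.0° with length 16.8, so L = (-16.43, 3.493). ∠GLD = 83.6° gives LD at 71.60° from the x-axis; with |LD| = 8.8, D = (-13.66, 11.84). ∠LDW = 111.9° gives DW at 3.500° from the x-axis; with |DW| = 25.2, W = (11.50, 13.38). ∠DWA = 106.5° gives WA at -70.00° from the x-axis; with |WA| = 21.2, A = (18.75, -6.540). Then |GA| = |A − G| = 19.86.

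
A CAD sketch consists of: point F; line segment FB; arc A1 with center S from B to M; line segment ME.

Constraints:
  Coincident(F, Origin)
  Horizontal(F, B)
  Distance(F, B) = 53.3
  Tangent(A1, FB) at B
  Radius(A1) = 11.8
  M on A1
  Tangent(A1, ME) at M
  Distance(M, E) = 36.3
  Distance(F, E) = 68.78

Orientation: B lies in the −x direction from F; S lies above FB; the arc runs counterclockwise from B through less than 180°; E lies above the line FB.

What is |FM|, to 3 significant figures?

43.9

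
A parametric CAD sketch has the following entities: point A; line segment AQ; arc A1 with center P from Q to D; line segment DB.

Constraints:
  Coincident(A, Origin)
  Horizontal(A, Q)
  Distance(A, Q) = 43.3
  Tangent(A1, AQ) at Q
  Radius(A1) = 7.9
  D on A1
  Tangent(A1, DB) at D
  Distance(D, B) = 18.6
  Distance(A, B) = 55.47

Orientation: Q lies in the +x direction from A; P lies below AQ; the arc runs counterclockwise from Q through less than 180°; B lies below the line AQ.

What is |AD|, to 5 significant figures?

39.089

A is at the origin; AQ is horizontal with |AQ| = 43.3 and Q on the +x side, so Q = (43.300, 0.0000). Since A1 is tangent to AQ there, PQ ⟂ AQ, so P = Q + (0, -7.9) = (43.300, -7.9000). Since PD ⟂ DB (tangency), |PB| = √(7.9² + 18.6²) = 20.208 regardless of where D sits on A1. So B lies on both circle(A, 55.47) and circle(P, 20.208); the below-AQ intersection is B = (48.166, -27.514). D is the foot of the tangent from B: D = (36.986, -12.648).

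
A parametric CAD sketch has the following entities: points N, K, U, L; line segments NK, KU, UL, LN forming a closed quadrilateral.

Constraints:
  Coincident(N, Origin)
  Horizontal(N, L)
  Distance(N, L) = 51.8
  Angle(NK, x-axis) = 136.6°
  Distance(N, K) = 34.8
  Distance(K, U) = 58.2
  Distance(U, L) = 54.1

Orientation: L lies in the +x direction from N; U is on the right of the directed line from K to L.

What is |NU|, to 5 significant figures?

26.505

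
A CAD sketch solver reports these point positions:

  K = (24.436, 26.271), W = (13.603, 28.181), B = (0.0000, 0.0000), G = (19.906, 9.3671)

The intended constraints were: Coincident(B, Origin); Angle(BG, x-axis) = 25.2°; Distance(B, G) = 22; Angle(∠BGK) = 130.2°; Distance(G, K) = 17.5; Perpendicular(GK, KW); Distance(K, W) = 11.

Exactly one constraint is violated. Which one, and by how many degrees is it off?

Perpendicular(GK, KW) — off by 5.00°.

B = (0.00, 0.00) ✓; BG at 25.20° ✓; |BG| = 22.00 ✓; ∠BGK = 130.2° ✓; |GK| = 17.50 ✓; ∠(GK, KW) = 95.00° ✗; |KW| = 11.00 ✓.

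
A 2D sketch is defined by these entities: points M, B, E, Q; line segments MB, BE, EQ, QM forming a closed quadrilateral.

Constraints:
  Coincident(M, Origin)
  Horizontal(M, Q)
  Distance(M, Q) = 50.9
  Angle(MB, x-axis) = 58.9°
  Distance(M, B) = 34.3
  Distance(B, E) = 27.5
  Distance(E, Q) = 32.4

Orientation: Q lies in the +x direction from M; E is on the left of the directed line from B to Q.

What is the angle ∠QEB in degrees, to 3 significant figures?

95.1°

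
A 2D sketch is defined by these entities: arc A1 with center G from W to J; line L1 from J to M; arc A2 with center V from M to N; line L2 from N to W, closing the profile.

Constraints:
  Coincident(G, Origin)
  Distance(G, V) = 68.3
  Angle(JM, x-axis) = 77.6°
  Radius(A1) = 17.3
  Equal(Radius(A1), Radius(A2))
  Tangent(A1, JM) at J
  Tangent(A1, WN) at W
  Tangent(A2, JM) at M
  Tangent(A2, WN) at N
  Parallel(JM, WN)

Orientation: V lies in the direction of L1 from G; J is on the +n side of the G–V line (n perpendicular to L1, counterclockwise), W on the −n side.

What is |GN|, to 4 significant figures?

70.46

Tangency of A1 to both parallel lines with radius 17.3 puts J and W at G ± 17.3·n: J = (-16.90, 3.715), W = (16.90, -3.715). Equal radii place M and N the same way about V: M = V + 17.3·n = (-2.230, 70.42), N = V − 17.3·n = (31.56, 62.99). Then |GN| = |N − G| = 70.46.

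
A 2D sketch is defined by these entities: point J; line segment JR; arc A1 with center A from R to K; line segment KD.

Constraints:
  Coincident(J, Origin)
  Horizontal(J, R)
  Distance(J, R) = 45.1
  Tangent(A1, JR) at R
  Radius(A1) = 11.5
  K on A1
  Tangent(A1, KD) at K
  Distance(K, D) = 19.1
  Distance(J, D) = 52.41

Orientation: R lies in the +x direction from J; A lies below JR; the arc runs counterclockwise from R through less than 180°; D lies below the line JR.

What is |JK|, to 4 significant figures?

37.47

J is at the origin; JR is horizontal with |JR| = 45.1 and R on the +x side, so R = (45.10, 0.000). The tangent condition forces AR to be normal to JR, so A = R + (0, -11.5) = (45.10, -11.50). Since AK ⟂ KD (tangency), |AD| = √(11.5² + 19.1²) = 22.29 regardless of where K sits on A1. So D lies on both circle(J, 52.41) and circle(A, 22.29); the below-JR intersection is D = (40.46, -33.31). K is the foot of the tangent from D: K = (34.23, -15.25).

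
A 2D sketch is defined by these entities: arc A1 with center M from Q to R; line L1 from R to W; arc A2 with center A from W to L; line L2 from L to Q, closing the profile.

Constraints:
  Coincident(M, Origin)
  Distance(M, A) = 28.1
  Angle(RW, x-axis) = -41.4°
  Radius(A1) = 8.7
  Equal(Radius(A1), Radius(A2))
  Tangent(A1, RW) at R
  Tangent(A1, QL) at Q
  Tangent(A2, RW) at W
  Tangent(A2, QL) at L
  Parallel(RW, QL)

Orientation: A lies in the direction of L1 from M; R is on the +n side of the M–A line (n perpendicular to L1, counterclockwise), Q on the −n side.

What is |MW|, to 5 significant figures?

29.416

The slot axis is L1's direction at -41.4°, so u = (cos -41.4°, sin -41.4°) = (0.75011, -0.66131) and n = (−sin -41.4°, cos -41.4°) = (0.66131, 0.75011). M is at the origin and A lies 28.1 along u from M, so A = 28.1·u = (21.078, -18.583). Tangency of A1 to both parallel lines with radius 8.7 puts R and Q at M ± 8.7·n: R = (5.7534, 6.5260), Q = (-5.7534, -6.5260). Equal radii place W and L the same way about A: W = A + 8.7·n = (26.832, -12.057), L = A − 8.7·n = (15.325, -25.109). Then |MW| = |W − M| = 29.416.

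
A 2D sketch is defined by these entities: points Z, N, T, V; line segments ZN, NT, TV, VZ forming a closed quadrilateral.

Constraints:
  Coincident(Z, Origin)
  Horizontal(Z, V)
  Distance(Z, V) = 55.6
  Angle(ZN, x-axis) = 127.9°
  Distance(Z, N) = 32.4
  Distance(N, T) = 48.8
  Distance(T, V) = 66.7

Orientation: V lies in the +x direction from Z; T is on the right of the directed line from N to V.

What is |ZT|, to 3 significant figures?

22.9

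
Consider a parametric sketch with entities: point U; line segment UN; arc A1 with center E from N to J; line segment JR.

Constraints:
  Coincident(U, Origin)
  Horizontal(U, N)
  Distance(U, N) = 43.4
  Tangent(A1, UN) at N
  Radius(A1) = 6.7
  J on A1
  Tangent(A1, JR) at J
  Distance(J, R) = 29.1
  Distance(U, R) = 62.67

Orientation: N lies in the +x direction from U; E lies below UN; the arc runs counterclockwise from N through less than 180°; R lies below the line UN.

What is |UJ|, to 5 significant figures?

38.849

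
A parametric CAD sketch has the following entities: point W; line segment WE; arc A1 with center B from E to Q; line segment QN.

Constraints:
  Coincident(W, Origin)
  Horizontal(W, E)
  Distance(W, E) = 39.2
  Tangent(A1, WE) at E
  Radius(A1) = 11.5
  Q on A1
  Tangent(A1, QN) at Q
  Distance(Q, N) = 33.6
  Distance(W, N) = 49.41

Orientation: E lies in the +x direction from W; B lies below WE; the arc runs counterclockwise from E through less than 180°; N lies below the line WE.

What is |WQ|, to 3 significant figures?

29.6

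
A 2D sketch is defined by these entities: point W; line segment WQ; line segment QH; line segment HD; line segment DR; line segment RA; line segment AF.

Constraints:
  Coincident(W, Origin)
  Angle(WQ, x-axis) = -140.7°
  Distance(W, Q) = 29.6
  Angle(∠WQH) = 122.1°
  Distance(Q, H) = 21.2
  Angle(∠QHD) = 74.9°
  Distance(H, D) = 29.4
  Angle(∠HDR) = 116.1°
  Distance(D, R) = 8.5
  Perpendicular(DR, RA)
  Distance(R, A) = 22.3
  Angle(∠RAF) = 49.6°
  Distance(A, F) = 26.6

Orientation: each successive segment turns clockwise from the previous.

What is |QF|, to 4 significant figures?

32.09

W is at the origin; WQ runs at -140.7° with length 29.6, so Q = (-22.91, -18.75). ∠WQH = 122.1° gives QH at 161.4° from the x-axis; with |QH| = 21.2, H = (-43.00, -11.99). ∠QHD = 74.9° gives HD at 56.30° from the x-axis; with |HD| = 29.4, D = (-26.69, 12.47). ∠HDR = 116.1° gives DR at -7.600° from the x-axis; with |DR| = 8.5, R = (-18.26, 11.35). DR is perpendicular to RA, so RA runs at -97.60°; with |RA| = 22.3, A = (-21.21, -10.75). ∠RAF = 49.6° gives AF at 132.0° from the x-axis; with |AF| = 26.6, F = (-39.01, 9.013). Then |QF| = |F − Q| = 32.09.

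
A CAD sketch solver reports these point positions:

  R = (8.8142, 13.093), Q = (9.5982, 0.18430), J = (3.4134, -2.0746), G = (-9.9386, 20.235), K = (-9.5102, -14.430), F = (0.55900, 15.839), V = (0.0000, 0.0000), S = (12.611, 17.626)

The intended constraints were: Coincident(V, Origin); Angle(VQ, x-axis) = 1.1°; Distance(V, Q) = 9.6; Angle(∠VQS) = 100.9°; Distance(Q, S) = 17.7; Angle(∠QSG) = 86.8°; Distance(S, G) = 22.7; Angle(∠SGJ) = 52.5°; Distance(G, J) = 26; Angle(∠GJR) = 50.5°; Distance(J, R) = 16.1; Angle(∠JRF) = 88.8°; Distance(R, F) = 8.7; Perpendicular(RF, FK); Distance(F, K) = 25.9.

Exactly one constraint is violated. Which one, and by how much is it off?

Distance(F, K) = 25.9 — off by 6.00.

V = (0.00, 0.00) ✓; VQ at 1.100° ✓; |VQ| = 9.600 ✓; ∠VQS = 100.9° ✓; |QS| = 17.70 ✓; ∠QSG = 86.80° ✓; |SG| = 22.70 ✓; ∠SGJ = 52.50° ✓; |GJ| = 26.00 ✓; ∠GJR = 50.50° ✓; |JR| = 16.10 ✓; ∠JRF = 88.80° ✓; |RF| = 8.700 ✓; ∠(RF, FK) = 90.00° ✓; |FK| = 31.90 ✗.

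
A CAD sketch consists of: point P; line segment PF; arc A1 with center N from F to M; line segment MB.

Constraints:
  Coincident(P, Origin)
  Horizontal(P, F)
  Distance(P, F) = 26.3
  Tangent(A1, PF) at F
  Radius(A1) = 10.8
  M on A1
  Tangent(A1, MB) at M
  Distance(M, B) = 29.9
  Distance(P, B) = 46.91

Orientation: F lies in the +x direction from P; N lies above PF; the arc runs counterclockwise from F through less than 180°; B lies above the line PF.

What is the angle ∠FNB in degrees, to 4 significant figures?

169.9°

P is at the origin; P and F share the same y with |PF| = 26.3 and F on the +x side, so F = (26.30, 0.000). The tangent condition forces NF to be normal to PF, so N = F + (0, 10.8) = (26.30, 10.80). Since NM ⟂ MB (tangency), |NB| = √(10.8² + 29.9²) = 31.79 regardless of where M sits on A1. So B lies on both circle(P, 46.91) and circle(N, 31.79); the above-PF intersection is B = (20.70, 42.09). M is the foot of the tangent from B: M = (35.65, 16.20).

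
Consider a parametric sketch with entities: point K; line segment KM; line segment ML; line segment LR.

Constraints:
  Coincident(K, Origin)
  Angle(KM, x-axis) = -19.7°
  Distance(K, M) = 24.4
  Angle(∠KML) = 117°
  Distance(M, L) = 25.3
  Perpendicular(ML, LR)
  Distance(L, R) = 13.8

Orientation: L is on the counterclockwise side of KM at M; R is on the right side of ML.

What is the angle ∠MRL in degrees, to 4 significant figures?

61.39°

K is at the origin; KM runs at -19.7° with length 24.4, so M = 24.4·(cos -19.7°, sin -19.7°) = (22.97, -8.225). ∠KML = 117.0°, so ML runs at -19.7° + (180° − 117.0°) = 43.30° from the x-axis; with |ML| = 25.3, L = M + 25.3·(cos 43.30°, sin 43.30°) = (41.38, 9.126). ML ⟂ LR; with |LR| = 13.8 on the right of ML, R = L + 13.8·(0.6858, -0.7278) = (50.85, -0.9172). Then cos ∠MRL = RM·RL / (|RM||RL|), giving 61.39°.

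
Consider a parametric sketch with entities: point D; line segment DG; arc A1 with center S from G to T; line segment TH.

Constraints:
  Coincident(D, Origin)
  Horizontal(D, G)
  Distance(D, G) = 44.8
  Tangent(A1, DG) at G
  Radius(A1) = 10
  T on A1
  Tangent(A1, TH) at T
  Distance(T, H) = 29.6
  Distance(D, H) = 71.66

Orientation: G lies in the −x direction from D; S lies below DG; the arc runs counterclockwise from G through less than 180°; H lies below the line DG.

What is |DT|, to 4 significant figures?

55.00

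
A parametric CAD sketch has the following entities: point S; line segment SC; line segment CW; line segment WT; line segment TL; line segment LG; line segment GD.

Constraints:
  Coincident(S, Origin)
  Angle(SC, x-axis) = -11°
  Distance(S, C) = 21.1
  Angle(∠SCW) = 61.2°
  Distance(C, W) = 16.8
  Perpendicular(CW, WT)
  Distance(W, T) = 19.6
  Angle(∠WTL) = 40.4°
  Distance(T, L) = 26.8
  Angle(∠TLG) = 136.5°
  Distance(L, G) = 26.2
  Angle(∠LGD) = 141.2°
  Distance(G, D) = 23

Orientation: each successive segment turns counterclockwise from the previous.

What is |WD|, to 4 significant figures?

44.09

S is at the origin; SC runs at -11.0° with length 21.1, so C = (20.71, -4.026). ∠SCW = 61.2° gives CW at 107.8° from the x-axis; with |CW| = 16.8, W = (15.58, 11.97). The perpendicularity gives WT at right angles to CW, so WT runs at -162.2°; with |WT| = 19.6, T = (-3.085, 5.978). ∠WTL = 40.4° gives TL at -22.60° from the x-axis; with |TL| = 26.8, L = (21.66, -4.321). ∠TLG = 136.5° gives LG at 20.90° from the x-axis; with |LG| = 26.2, G = (46.13, 5.025). ∠LGD = 141.2° gives GD at 59.70° from the x-axis; with |GD| = 23.0, D = (57.74, 24.88). Then |WD| = |D − W| = 44.09.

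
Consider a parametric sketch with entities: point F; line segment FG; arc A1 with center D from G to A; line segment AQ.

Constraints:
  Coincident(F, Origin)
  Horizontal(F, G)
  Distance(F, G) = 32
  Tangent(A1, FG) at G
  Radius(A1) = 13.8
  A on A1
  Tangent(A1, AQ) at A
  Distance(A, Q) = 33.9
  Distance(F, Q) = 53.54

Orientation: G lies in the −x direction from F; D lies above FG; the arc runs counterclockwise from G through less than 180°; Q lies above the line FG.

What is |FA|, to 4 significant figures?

23.77

F is at the origin; FG is horizontal with |FG| = 32.0 and G on the −x side, so G = (-32.00, 0.000). Since A1 is tangent to FG there, DG ⟂ FG, so D = G + (0, 13.8) = (-32.00, 13.80). Since DA ⟂ AQ (tangency), |DQ| = √(13.8² + 33.9²) = 36.60 regardless of where A sits on A1. So Q lies on both circle(F, 53.54) and circle(D, 36.60); the above-FG intersection is Q = (-21.73, 48.93). A is the foot of the tangent from Q: A = (-18.27, 15.21).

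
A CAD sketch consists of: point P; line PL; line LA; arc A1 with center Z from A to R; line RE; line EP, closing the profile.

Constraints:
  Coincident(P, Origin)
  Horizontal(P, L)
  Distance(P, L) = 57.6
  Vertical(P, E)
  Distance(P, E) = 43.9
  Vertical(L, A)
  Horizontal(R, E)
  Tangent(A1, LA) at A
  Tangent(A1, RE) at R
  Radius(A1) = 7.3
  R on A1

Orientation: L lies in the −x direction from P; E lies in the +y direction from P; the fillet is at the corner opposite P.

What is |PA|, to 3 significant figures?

68.2

P is at the origin; P and L share the same y with |PL| = 57.6 and L on the −x side, so L = (-57.6, 0.00). P and E share the same x with |PE| = 43.9 and E on the +y side, so E = (0.00, 43.9). The virtual corner opposite P is at (-57.6, 43.9). Tangency of A1 to LA means the radius ZA is perpendicular to LA and since A1 is tangent to RE there, ZR ⟂ RE, with radius 7.3, so the center Z sits 7.3 in from both sides at Z = (-50.3, 36.6). That places the tangent points at A = (-57.6, 36.6) on LA and R = (-50.3, 43.9) on RE. Then |PA| = |A − P| = 68.2.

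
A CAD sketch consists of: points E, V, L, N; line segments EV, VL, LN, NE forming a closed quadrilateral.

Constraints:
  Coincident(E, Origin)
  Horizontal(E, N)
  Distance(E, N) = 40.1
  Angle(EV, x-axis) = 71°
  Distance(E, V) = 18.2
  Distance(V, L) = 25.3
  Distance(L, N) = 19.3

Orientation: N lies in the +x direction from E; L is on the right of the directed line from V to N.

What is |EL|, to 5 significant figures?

21.270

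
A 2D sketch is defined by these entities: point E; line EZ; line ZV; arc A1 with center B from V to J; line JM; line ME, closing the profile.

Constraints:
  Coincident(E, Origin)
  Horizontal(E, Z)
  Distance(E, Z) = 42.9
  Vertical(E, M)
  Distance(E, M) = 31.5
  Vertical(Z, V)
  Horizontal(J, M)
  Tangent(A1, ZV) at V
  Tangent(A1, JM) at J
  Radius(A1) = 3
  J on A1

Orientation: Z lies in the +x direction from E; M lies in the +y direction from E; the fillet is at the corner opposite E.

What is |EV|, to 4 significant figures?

51.50

The virtual corner opposite E is at (42.90, 31.50). The tangent condition forces BV to be normal to ZV and tangency of A1 to JM means the radius BJ is perpendicular to JM, with radius 3.0, so the center B sits 3.0 in from both sides at B = (39.90, 28.50). That places the tangent points at V = (42.90, 28.50) on ZV and J = (39.90, 31.50) on JM. Then |EV| = |V − E| = 51.50.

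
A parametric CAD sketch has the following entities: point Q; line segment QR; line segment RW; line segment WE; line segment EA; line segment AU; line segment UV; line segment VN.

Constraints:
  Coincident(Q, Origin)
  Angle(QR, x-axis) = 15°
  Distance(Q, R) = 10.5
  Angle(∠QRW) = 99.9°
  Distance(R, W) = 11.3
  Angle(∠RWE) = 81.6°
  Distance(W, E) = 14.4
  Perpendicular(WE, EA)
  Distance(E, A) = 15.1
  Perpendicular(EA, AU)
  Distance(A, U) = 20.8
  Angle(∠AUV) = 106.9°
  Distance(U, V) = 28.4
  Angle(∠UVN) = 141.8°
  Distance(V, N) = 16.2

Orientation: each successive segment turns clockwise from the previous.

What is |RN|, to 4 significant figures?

39.74

Q is at the origin; QR runs at 15.0° with length 10.5, so R = (10.14, 2.718). ∠QRW = 99.9° gives RW at -65.10° from the x-axis; with |RW| = 11.3, W = (14.90, -7.532). ∠RWE = 81.6° gives WE at -163.5° from the x-axis; with |WE| = 14.4, E = (1.093, -11.62). The perpendicularity gives EA at right angles to WE, so EA runs at 106.5°; with |EA| = 15.1, A = (-3.196, 2.856). EA is perpendicular to AU, so AU runs at 16.50°; with |AU| = 20.8, U = (16.75, 8.764). ∠AUV = 106.9° gives UV at -56.60° from the x-axis; with |UV| = 28.4, V = (32.38, -14.95). ∠UVN = 141.8° gives VN at -94.80° from the x-axis; with |VN| = 16.2, N = (31.03, -31.09). Then |RN| = |N − R| = 39.74.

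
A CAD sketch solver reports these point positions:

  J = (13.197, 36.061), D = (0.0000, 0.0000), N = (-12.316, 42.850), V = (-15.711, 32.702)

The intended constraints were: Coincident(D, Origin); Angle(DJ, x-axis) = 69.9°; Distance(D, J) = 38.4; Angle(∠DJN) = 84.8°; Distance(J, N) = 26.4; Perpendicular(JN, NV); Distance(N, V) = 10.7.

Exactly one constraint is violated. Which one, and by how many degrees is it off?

Perpendicular(JN, NV) — off by 3.60°.

D = (0.00, 0.00) ✓; DJ at 69.90° ✓; |DJ| = 38.40 ✓; ∠DJN = 84.80° ✓; |JN| = 26.40 ✓; ∠(JN, NV) = 86.40° ✗; |NV| = 10.70 ✓.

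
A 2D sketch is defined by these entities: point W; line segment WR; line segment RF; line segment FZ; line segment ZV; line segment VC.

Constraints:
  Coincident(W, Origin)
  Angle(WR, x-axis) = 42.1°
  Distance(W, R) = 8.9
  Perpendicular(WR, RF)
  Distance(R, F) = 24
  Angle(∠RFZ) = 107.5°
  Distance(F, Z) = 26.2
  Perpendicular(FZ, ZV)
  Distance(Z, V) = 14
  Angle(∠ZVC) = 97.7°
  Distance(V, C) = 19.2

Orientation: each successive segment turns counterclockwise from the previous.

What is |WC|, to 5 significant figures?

10.757

W is at the origin; WR runs at 42.1° with length 8.9, so R = (6.6036, 5.9668). WR ⟂ RF, so RF runs at 132.10°; with |RF| = 24.0, F = (-9.4867, 23.774). ∠RFZ = 107.5° gives FZ at -155.40° from the x-axis; with |FZ| = 26.2, Z = (-33.309, 12.868). FZ ⟂ ZV, so ZV runs at -65.400°; with |ZV| = 14.0, V = (-27.481, 0.13835). ∠ZVC = 97.7° gives VC at 16.900° from the x-axis; with |VC| = 19.2, C = (-9.1099, 5.7198). Then |WC| = |C − W| = 10.757.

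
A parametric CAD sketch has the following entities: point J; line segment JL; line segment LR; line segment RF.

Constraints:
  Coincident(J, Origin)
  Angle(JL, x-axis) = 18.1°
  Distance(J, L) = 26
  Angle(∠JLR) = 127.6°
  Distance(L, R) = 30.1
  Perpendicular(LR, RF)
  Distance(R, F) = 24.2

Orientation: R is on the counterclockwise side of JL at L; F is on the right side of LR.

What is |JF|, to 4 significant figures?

64.18

J is at the origin; JL runs at 18.1° with length 26.0, so L = 26.0·(cos 18.1°, sin 18.1°) = (24.71, 8.078). ∠JLR = 127.6°, so LR runs at 18.1° + (180° − 127.6°) = 70.50° from the x-axis; with |LR| = 30.1, R = L + 30.1·(cos 70.50°, sin 70.50°) = (34.76, 36.45). The perpendicularity gives RF at right angles to LR; with |RF| = 24.2 on the right of LR, F = R + 24.2·(0.9426, -0.3338) = (57.57, 28.37). Then |JF| = |F − J| = 64.18.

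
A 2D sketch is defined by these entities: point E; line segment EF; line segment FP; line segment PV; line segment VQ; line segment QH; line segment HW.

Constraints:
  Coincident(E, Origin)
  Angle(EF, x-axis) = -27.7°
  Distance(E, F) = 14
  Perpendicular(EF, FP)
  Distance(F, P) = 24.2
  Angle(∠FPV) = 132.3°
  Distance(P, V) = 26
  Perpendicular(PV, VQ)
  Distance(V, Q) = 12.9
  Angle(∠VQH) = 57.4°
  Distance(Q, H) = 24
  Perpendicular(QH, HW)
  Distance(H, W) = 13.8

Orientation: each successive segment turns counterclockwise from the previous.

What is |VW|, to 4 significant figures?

17.30

∠VQH = 57.4° gives QH at -37.40° from the x-axis; with |QH| = 24.0, H = (21.70, 20.36). The perpendicularity gives HW at right angles to QH, so HW runs at 52.60°; with |HW| = 13.8, W = (30.08, 31.32). Then |VW| = |W − V| = 17.30.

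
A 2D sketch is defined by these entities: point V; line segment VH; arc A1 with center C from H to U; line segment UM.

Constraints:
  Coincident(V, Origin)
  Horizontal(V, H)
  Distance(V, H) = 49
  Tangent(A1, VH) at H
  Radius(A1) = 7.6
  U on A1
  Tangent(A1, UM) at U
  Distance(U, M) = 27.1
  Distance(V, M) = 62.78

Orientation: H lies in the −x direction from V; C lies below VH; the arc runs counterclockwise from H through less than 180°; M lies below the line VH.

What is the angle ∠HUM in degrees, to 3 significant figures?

130°

V is at the origin; V and H share the same y with |VH| = 49.0 and H on the −x side, so H = (-49.0, 0.00). The tangent condition forces CH to be normal to VH, so C = H + (0, -7.6) = (-49.0, -7.60). Since CU ⟂ UM (tangency), |CM| = √(7.6² + 27.1²) = 28.1 regardless of where U sits on A1. So M lies on both circle(V, 62.78) and circle(C, 28.1); the below-VH intersection is M = (-51.7, -35.6). U is the foot of the tangent from M: U = (-56.5, -8.94).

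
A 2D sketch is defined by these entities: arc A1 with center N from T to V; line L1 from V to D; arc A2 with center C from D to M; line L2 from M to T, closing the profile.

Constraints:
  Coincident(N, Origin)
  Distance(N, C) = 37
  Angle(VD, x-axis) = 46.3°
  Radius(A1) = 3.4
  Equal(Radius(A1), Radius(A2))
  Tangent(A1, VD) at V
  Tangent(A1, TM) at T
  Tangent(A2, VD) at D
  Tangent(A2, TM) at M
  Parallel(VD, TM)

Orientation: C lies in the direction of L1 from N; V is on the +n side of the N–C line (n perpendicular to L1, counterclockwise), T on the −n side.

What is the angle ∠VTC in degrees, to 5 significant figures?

84.750°

N is at the origin and C lies 37.0 along u from N, so C = 37.0·u = (25.563, 26.750). Tangency of A1 to both parallel lines with radius 3.4 puts V and T at N ± 3.4·n: V = (-2.4581, 2.3490), T = (2.4581, -2.3490). Then cos ∠VTC = TV·TC / (|TV||TC|), giving 84.750°.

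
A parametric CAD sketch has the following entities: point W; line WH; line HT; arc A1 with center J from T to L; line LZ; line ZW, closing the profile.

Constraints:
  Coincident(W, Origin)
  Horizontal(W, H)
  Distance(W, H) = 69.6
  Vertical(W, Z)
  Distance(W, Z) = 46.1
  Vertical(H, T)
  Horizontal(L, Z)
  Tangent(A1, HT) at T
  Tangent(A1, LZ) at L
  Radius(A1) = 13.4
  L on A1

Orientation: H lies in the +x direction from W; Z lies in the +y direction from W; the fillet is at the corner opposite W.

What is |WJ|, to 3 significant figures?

65.0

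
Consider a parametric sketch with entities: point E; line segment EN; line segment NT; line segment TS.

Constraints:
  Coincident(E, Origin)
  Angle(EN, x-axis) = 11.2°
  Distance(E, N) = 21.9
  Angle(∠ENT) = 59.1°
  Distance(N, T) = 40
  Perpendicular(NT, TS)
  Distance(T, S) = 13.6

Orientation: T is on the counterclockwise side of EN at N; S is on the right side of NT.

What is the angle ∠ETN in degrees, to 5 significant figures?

33.166°

E is at the origin; EN runs at 11.2° with length 21.9, so N = 21.9·(cos 11.2°, sin 11.2°) = (21.483, 4.2537). ∠ENT = 59.1°, so NT runs at 11.2° + (180° − 59.1°) = 132.10° from the x-axis; with |NT| = 40.0, T = N + 40.0·(cos 132.10°, sin 132.10°) = (-5.3341, 33.933). Then cos ∠ETN = TE·TN / (|TE||TN|), giving 33.166°.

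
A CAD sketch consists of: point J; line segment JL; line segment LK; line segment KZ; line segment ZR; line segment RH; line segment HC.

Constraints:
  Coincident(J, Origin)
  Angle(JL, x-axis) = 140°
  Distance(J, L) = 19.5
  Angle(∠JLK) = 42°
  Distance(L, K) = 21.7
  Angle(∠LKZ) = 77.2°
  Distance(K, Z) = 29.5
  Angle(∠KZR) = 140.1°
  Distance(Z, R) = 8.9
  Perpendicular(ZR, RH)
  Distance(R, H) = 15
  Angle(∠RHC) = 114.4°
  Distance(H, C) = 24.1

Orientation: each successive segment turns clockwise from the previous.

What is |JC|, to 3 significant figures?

12.7

J is at the origin; JL runs at 140.0° with length 19.5, so L = (-14.9, 12.5). ∠JLK = 42.0° gives LK at 2.00° from the x-axis; with |LK| = 21.7, K = (6.75, 13.3). ∠LKZ = 77.2° gives KZ at -101° from the x-axis; with |KZ| = 29.5, Z = (1.22, -15.7). ∠KZR = 140.1° gives ZR at -141° from the x-axis; with |ZR| = 8.9, R = (-5.67, -21.3). ZR is perpendicular to RH, so RH runs at 129°; with |RH| = 15.0, H = (-15.2, -9.72). ∠RHC = 114.4° gives HC at 63.7° from the x-axis; with |HC| = 24.1, C = (-4.49, 11.9). Then |JC| = |C − J| = 12.7.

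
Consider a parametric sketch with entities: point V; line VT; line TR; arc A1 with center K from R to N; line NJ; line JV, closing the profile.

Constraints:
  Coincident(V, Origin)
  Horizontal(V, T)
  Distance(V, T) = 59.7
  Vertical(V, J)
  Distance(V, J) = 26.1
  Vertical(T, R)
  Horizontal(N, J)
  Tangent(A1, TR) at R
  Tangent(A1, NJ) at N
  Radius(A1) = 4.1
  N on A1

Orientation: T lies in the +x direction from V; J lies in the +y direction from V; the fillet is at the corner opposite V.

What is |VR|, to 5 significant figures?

63.625

V is at the origin; V and T share the same y with |VT| = 59.7 and T on the +x side, so T = (59.700, 0.0000). V and J share the same x with |VJ| = 26.1 and J on the +y side, so J = (0.0000, 26.100). The virtual corner opposite V is at (59.700, 26.100). Tangency of A1 to TR means the radius KR is perpendicular to TR and the tangent condition forces KN to be normal to NJ, with radius 4.1, so the center K sits 4.1 in from both sides at K = (55.600, 22.000). That places the tangent points at R = (59.700, 22.000) on TR and N = (55.600, 26.100) on NJ. Then |VR| = |R − V| = 63.625.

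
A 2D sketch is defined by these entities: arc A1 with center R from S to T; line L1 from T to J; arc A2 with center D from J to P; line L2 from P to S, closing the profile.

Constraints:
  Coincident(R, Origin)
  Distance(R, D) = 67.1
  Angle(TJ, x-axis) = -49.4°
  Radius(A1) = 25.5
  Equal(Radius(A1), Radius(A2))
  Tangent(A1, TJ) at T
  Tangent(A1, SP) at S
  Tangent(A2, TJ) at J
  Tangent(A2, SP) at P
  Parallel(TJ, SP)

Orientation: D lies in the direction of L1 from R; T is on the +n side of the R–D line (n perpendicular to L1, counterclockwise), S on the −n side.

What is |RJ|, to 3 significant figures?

71.8

The slot axis is L1's direction at -49.4°, so u = (cos -49.4°, sin -49.4°) = (0.651, -0.759) and n = (−sin -49.4°, cos -49.4°) = (0.759, 0.651). R is at the origin and D lies 67.1 along u from R, so D = 67.1·u = (43.7, -50.9). Tangency of A1 to both parallel lines with radius 25.5 puts T and S at R ± 25.5·n: T = (19.4, 16.6), S = (-19.4, -16.6). Equal radii place J and P the same way about D: J = D + 25.5·n = (63.0, -34.4), P = D − 25.5·n = (24.3, -67.5). Then |RJ| = |J − R| = 71.8.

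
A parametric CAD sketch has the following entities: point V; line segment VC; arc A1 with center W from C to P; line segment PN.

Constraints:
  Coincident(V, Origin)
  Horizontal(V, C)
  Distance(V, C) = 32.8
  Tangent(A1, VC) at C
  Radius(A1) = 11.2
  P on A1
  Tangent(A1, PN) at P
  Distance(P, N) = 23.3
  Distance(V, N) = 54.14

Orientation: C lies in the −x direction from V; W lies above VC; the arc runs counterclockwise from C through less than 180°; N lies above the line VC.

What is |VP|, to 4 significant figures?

31.02

Checks: |WP| = 11.20 ✓; ∠(WP, PN) = 90.00° ✓; |PN| = 23.30 ✓; |VN| = 54.14 ✓.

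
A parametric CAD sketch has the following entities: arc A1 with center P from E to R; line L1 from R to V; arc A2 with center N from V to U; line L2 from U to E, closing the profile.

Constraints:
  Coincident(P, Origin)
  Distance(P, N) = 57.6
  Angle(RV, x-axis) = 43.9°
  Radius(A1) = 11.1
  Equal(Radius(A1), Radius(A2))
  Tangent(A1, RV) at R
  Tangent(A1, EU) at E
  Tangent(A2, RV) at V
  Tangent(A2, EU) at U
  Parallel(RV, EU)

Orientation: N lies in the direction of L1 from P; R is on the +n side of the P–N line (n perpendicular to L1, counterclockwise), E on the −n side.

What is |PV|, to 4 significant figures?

58.66

The slot axis is L1's direction at 43.9°, so u = (cos 43.9°, sin 43.9°) = (0.7206, 0.6934) and n = (−sin 43.9°, cos 43.9°) = (-0.6934, 0.7206). P is at the origin and N lies 57.6 along u from P, so N = 57.6·u = (41.50, 39.94). Tangency of A1 to both parallel lines with radius 11.1 puts R and E at P ± 11.1·n: R = (-7.697, 7.998), E = (7.697, -7.998). Equal radii place V and U the same way about N: V = N + 11.1·n = (33.81, 47.94), U = N − 11.1·n = (49.20, 31.94). Then |PV| = |V − P| = 58.66.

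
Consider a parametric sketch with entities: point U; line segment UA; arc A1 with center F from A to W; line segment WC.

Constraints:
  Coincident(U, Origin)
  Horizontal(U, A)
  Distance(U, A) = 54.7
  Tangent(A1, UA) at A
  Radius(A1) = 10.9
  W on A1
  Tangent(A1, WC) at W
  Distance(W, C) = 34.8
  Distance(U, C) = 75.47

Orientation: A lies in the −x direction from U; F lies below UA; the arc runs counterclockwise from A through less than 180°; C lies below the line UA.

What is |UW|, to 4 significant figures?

66.67

U is at the origin; U and A share the same y with |UA| = 54.7 and A on the −x side, so A = (-54.70, 0.000). Since A1 is tangent to UA there, FA ⟂ UA, so F = A + (0, -10.9) = (-54.70, -10.90). Since FW ⟂ WC (tangency), |FC| = √(10.9² + 34.8²) = 36.47 regardless of where W sits on A1. So C lies on both circle(U, 75.47) and circle(F, 36.47); the below-UA intersection is C = (-58.95, -47.12). W is the foot of the tangent from C: W = (-65.41, -12.92).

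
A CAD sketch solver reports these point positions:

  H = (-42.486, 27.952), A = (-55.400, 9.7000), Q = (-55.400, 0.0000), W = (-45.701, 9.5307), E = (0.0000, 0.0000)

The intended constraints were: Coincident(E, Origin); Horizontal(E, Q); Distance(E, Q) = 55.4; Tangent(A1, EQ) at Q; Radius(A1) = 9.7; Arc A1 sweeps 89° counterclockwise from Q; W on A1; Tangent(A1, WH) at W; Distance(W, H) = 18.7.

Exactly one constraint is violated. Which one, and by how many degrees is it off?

Tangent(A1, WH) at W — off by 8.90°.

E = (0.00, 0.00) ✓; E.y = 0.00, Q.y = 0.00 ✓; |EQ| = 55.40 ✓; ∠(AQ, QE) = 90.00° ✓; |AQ| = 9.700 ✓; bearing(A→W) − bearing(A→Q) = 89.00° ✓; |AW| = 9.700 ✓; ∠(AW, WH) = 98.90° ✗; |WH| = 18.70 ✓.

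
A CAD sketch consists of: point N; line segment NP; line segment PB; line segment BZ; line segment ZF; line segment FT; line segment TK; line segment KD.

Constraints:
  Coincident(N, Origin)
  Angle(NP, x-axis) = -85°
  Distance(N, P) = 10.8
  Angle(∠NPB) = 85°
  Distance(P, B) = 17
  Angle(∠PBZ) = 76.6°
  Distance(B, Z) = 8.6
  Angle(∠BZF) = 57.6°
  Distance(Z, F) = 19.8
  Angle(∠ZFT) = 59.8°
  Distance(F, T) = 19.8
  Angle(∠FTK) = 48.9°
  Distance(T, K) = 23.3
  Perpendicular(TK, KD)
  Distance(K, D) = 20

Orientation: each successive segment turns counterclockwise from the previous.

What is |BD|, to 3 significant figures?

25.0

∠FTK = 48.9° gives TK at 127° from the x-axis; with |TK| = 23.3, K = (8.84, 0.912). TK is perpendicular to KD, so KD runs at -143°; with |KD| = 20.0, D = (-7.12, -11.2). Then |BD| = |D − B| = 25.0.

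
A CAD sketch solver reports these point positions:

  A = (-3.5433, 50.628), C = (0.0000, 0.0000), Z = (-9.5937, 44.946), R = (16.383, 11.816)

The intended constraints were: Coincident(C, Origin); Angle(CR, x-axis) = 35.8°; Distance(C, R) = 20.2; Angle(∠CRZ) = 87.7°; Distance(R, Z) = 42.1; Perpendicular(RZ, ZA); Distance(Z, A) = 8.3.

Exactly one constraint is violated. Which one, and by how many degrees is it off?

Perpendicular(RZ, ZA) — off by 5.10°.

C = (0.00, 0.00) ✓; CR at 35.80° ✓; |CR| = 20.20 ✓; ∠CRZ = 87.70° ✓; |RZ| = 42.10 ✓; ∠(RZ, ZA) = 84.90° ✗; |ZA| = 8.300 ✓.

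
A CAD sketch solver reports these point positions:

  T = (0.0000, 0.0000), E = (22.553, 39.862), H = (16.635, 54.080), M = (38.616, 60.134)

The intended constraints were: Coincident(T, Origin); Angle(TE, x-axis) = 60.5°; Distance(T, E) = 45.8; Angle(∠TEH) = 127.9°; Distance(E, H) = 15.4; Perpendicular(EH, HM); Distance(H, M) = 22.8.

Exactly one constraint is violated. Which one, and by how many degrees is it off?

Perpendicular(EH, HM) — off by 7.20°.

T = (0.00, 0.00) ✓; TE at 60.50° ✓; |TE| = 45.80 ✓; ∠TEH = 127.9° ✓; |EH| = 15.40 ✓; ∠(EH, HM) = 97.20° ✗; |HM| = 22.80 ✓.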